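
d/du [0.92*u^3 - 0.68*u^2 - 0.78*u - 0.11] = 2.76*u^2 - 1.36*u - 0.78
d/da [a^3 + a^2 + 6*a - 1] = 3*a^2 + 2*a + 6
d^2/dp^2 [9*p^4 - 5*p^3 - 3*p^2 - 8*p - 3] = 108*p^2 - 30*p - 6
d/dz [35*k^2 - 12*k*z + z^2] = -12*k + 2*z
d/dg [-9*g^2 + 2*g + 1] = 2 - 18*g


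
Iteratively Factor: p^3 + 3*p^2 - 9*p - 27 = (p - 3)*(p^2 + 6*p + 9) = (p - 3)*(p + 3)*(p + 3)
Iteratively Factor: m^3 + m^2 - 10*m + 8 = (m - 1)*(m^2 + 2*m - 8) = (m - 2)*(m - 1)*(m + 4)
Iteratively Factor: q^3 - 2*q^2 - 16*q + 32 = (q - 4)*(q^2 + 2*q - 8) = (q - 4)*(q - 2)*(q + 4)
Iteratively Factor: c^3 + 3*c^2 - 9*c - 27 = (c + 3)*(c^2 - 9) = (c - 3)*(c + 3)*(c + 3)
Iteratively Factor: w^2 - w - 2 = (w + 1)*(w - 2)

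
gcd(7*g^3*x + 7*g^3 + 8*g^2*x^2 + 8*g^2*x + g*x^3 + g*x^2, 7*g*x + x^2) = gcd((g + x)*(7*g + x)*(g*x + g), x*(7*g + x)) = 7*g + x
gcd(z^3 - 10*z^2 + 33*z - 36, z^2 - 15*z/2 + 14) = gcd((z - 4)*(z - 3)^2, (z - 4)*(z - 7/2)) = z - 4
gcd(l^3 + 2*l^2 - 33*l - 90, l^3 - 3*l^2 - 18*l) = l^2 - 3*l - 18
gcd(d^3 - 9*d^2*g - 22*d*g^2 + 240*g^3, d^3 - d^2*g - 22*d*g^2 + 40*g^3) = d + 5*g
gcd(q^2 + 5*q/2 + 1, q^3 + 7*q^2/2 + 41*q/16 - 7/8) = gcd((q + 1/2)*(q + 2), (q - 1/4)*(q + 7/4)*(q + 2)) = q + 2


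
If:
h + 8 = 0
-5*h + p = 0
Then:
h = -8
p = -40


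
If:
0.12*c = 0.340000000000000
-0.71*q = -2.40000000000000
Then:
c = 2.83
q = 3.38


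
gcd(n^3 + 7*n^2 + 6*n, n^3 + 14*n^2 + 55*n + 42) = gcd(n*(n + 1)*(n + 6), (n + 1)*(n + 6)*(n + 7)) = n^2 + 7*n + 6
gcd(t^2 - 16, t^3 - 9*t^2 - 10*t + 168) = t + 4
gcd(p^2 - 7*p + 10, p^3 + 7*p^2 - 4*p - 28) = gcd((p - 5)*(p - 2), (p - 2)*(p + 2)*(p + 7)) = p - 2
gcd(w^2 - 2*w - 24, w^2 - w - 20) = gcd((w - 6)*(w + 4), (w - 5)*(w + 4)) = w + 4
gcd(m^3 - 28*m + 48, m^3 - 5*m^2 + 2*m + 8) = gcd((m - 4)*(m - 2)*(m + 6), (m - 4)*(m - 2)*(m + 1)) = m^2 - 6*m + 8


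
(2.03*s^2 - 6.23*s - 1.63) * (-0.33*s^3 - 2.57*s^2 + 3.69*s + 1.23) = -0.6699*s^5 - 3.1612*s^4 + 24.0397*s^3 - 16.3027*s^2 - 13.6776*s - 2.0049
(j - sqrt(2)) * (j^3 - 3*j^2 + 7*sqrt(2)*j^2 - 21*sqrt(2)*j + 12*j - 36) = j^4 - 3*j^3 + 6*sqrt(2)*j^3 - 18*sqrt(2)*j^2 - 2*j^2 - 12*sqrt(2)*j + 6*j + 36*sqrt(2)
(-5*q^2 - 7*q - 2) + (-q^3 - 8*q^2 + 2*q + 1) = -q^3 - 13*q^2 - 5*q - 1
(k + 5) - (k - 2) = 7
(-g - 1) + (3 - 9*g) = 2 - 10*g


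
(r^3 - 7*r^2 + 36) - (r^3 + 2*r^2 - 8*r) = -9*r^2 + 8*r + 36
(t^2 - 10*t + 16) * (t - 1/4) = t^3 - 41*t^2/4 + 37*t/2 - 4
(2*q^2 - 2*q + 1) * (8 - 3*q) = -6*q^3 + 22*q^2 - 19*q + 8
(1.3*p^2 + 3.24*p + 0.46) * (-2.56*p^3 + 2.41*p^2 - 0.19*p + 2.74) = -3.328*p^5 - 5.1614*p^4 + 6.3838*p^3 + 4.055*p^2 + 8.7902*p + 1.2604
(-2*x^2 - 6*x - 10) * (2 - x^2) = 2*x^4 + 6*x^3 + 6*x^2 - 12*x - 20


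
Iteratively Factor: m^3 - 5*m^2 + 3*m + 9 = (m - 3)*(m^2 - 2*m - 3) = (m - 3)^2*(m + 1)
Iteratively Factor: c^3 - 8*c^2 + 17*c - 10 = (c - 1)*(c^2 - 7*c + 10) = (c - 5)*(c - 1)*(c - 2)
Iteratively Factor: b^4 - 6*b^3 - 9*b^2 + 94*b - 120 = (b - 2)*(b^3 - 4*b^2 - 17*b + 60) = (b - 3)*(b - 2)*(b^2 - b - 20) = (b - 5)*(b - 3)*(b - 2)*(b + 4)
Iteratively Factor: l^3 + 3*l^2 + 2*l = (l + 2)*(l^2 + l) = (l + 1)*(l + 2)*(l)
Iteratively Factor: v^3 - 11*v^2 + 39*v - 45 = (v - 3)*(v^2 - 8*v + 15) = (v - 3)^2*(v - 5)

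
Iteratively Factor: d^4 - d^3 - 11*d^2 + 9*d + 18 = (d + 3)*(d^3 - 4*d^2 + d + 6) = (d + 1)*(d + 3)*(d^2 - 5*d + 6) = (d - 2)*(d + 1)*(d + 3)*(d - 3)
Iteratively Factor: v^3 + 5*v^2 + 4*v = (v + 4)*(v^2 + v) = (v + 1)*(v + 4)*(v)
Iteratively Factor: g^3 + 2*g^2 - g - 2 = (g - 1)*(g^2 + 3*g + 2) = (g - 1)*(g + 2)*(g + 1)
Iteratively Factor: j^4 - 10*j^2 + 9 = (j + 3)*(j^3 - 3*j^2 - j + 3) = (j + 1)*(j + 3)*(j^2 - 4*j + 3) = (j - 1)*(j + 1)*(j + 3)*(j - 3)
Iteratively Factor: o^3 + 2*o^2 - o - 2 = (o + 2)*(o^2 - 1) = (o - 1)*(o + 2)*(o + 1)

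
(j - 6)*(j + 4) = j^2 - 2*j - 24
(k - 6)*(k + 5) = k^2 - k - 30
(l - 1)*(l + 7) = l^2 + 6*l - 7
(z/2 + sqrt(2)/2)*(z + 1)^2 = z^3/2 + sqrt(2)*z^2/2 + z^2 + z/2 + sqrt(2)*z + sqrt(2)/2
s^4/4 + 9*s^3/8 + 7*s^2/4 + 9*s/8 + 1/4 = (s/4 + 1/4)*(s + 1/2)*(s + 1)*(s + 2)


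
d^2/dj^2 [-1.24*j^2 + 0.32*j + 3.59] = -2.48000000000000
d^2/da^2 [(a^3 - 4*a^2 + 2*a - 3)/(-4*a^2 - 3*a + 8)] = 2*(-121*a^3 + 600*a^2 - 276*a + 331)/(64*a^6 + 144*a^5 - 276*a^4 - 549*a^3 + 552*a^2 + 576*a - 512)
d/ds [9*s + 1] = 9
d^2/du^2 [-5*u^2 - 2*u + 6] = -10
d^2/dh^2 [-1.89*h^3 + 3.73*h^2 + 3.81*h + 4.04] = 7.46 - 11.34*h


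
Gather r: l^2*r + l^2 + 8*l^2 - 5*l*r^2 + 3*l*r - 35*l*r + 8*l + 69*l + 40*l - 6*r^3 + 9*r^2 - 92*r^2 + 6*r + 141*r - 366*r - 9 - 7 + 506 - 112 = 9*l^2 + 117*l - 6*r^3 + r^2*(-5*l - 83) + r*(l^2 - 32*l - 219) + 378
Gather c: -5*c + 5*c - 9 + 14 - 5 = 0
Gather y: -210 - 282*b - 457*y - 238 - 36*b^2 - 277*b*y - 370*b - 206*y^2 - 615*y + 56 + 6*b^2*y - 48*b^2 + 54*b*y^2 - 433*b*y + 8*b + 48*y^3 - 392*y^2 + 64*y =-84*b^2 - 644*b + 48*y^3 + y^2*(54*b - 598) + y*(6*b^2 - 710*b - 1008) - 392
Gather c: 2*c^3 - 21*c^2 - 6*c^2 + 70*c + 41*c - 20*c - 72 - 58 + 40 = 2*c^3 - 27*c^2 + 91*c - 90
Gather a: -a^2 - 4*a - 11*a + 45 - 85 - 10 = -a^2 - 15*a - 50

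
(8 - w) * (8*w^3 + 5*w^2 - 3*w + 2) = -8*w^4 + 59*w^3 + 43*w^2 - 26*w + 16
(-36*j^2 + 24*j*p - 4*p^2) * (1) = -36*j^2 + 24*j*p - 4*p^2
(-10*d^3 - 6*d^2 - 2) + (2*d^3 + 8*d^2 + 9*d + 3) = -8*d^3 + 2*d^2 + 9*d + 1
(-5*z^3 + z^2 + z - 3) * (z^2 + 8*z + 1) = -5*z^5 - 39*z^4 + 4*z^3 + 6*z^2 - 23*z - 3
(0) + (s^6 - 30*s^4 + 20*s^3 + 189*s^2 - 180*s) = s^6 - 30*s^4 + 20*s^3 + 189*s^2 - 180*s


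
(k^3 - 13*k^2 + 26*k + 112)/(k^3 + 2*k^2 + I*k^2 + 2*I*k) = (k^2 - 15*k + 56)/(k*(k + I))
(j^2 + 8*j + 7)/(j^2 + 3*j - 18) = (j^2 + 8*j + 7)/(j^2 + 3*j - 18)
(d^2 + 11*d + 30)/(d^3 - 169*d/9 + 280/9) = 9*(d + 6)/(9*d^2 - 45*d + 56)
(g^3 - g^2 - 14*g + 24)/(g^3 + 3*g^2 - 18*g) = (g^2 + 2*g - 8)/(g*(g + 6))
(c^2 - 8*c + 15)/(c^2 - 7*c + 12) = (c - 5)/(c - 4)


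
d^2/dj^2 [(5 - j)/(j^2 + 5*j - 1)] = 2*(3*j*(j^2 + 5*j - 1) - (j - 5)*(2*j + 5)^2)/(j^2 + 5*j - 1)^3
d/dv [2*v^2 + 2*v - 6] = 4*v + 2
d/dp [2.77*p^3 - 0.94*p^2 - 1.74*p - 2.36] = 8.31*p^2 - 1.88*p - 1.74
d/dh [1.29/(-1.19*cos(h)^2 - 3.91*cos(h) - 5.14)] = -(3.0702*cos(h) + 5.0439)*sin(h)/(1.19*cos(h)^2 + 3.91*cos(h) + 5.14)^2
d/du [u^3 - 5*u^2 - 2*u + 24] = 3*u^2 - 10*u - 2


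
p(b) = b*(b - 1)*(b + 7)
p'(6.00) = 173.00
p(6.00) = 390.00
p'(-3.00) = -16.00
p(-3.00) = 48.00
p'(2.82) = 50.70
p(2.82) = 50.40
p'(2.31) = 36.73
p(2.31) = 28.17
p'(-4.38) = -2.01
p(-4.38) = 61.74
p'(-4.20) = -4.48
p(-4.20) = 61.15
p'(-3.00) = -16.00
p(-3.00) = 48.00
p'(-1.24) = -17.27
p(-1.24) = 16.00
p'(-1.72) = -18.76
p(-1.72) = 24.70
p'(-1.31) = -17.57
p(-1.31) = 17.22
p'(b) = b*(b - 1) + b*(b + 7) + (b - 1)*(b + 7) = 3*b^2 + 12*b - 7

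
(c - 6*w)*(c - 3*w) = c^2 - 9*c*w + 18*w^2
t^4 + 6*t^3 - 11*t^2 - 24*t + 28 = (t - 2)*(t - 1)*(t + 2)*(t + 7)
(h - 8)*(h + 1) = h^2 - 7*h - 8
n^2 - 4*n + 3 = (n - 3)*(n - 1)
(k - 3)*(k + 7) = k^2 + 4*k - 21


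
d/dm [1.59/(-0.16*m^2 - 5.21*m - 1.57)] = (0.5088*m + 8.2839)/(0.16*m^2 + 5.21*m + 1.57)^2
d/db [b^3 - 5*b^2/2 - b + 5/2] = 3*b^2 - 5*b - 1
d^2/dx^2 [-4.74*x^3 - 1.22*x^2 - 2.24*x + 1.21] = -28.44*x - 2.44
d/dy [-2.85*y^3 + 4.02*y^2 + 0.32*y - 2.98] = -8.55*y^2 + 8.04*y + 0.32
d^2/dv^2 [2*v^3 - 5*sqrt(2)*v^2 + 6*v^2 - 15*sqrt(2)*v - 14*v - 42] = 12*v - 10*sqrt(2) + 12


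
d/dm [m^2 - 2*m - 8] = 2*m - 2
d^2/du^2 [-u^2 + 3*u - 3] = -2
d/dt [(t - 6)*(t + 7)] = 2*t + 1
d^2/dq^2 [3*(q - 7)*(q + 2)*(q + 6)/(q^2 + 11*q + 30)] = 216/(q^3 + 15*q^2 + 75*q + 125)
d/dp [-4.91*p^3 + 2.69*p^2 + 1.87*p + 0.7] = -14.73*p^2 + 5.38*p + 1.87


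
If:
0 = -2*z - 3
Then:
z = -3/2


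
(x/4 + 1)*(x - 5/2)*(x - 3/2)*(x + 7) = x^4/4 + 7*x^3/4 - 49*x^2/16 - 283*x/16 + 105/4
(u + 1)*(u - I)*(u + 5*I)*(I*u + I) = I*u^4 - 4*u^3 + 2*I*u^3 - 8*u^2 + 6*I*u^2 - 4*u + 10*I*u + 5*I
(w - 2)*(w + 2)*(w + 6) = w^3 + 6*w^2 - 4*w - 24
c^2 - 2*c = c*(c - 2)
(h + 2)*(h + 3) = h^2 + 5*h + 6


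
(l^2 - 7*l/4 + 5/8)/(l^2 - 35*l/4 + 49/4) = (8*l^2 - 14*l + 5)/(2*(4*l^2 - 35*l + 49))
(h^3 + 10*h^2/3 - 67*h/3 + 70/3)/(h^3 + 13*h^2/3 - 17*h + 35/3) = (h - 2)/(h - 1)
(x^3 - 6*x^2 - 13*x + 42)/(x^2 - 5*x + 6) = (x^2 - 4*x - 21)/(x - 3)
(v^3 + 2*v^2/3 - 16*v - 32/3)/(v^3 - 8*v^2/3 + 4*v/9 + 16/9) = 3*(v^2 - 16)/(3*v^2 - 10*v + 8)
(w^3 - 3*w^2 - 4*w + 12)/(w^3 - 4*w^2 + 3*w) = (w^2 - 4)/(w*(w - 1))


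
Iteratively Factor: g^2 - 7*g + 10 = (g - 2)*(g - 5)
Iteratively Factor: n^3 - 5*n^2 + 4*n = (n - 1)*(n^2 - 4*n) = (n - 4)*(n - 1)*(n)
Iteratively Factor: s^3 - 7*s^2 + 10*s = (s - 2)*(s^2 - 5*s) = s*(s - 2)*(s - 5)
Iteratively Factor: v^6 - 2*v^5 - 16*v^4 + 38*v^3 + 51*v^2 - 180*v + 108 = (v - 2)*(v^5 - 16*v^3 + 6*v^2 + 63*v - 54) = (v - 2)^2*(v^4 + 2*v^3 - 12*v^2 - 18*v + 27) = (v - 2)^2*(v - 1)*(v^3 + 3*v^2 - 9*v - 27) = (v - 2)^2*(v - 1)*(v + 3)*(v^2 - 9) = (v - 2)^2*(v - 1)*(v + 3)^2*(v - 3)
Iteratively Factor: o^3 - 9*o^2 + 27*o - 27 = (o - 3)*(o^2 - 6*o + 9) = (o - 3)^2*(o - 3)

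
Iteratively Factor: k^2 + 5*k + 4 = (k + 1)*(k + 4)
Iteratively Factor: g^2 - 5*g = (g)*(g - 5)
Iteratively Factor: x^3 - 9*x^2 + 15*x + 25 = (x - 5)*(x^2 - 4*x - 5) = (x - 5)*(x + 1)*(x - 5)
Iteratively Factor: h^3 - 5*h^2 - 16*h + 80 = (h + 4)*(h^2 - 9*h + 20) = (h - 5)*(h + 4)*(h - 4)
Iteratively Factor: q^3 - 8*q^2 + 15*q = (q - 5)*(q^2 - 3*q) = q*(q - 5)*(q - 3)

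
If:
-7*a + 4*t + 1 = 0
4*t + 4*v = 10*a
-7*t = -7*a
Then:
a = 1/3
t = 1/3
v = 1/2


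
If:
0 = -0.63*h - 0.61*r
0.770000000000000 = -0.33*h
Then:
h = -2.33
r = 2.41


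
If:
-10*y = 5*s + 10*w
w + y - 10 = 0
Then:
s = -20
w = 10 - y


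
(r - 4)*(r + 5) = r^2 + r - 20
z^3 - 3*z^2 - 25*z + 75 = (z - 5)*(z - 3)*(z + 5)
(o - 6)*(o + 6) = o^2 - 36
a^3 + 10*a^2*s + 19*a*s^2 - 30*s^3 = (a - s)*(a + 5*s)*(a + 6*s)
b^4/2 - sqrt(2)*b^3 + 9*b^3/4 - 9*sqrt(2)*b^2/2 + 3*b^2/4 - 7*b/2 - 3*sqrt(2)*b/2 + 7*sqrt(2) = (b/2 + 1)*(b - 1)*(b + 7/2)*(b - 2*sqrt(2))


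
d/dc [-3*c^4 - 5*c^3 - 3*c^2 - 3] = 3*c*(-4*c^2 - 5*c - 2)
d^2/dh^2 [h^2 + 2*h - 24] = 2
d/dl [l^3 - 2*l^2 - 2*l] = 3*l^2 - 4*l - 2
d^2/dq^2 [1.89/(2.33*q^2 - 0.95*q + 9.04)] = (-20.521242*q^2 + 8.36703*q + 1.89*(4.66*q - 0.95)*(9.32*q - 1.9) - 79.618896)/(2.33*q^2 - 0.95*q + 9.04)^3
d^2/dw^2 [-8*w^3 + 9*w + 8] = -48*w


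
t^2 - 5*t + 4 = (t - 4)*(t - 1)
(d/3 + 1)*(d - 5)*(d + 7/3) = d^3/3 + d^2/9 - 59*d/9 - 35/3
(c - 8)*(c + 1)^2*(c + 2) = c^4 - 4*c^3 - 27*c^2 - 38*c - 16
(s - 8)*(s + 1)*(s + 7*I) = s^3 - 7*s^2 + 7*I*s^2 - 8*s - 49*I*s - 56*I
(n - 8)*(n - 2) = n^2 - 10*n + 16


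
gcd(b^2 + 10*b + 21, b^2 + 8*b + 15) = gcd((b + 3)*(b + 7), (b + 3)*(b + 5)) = b + 3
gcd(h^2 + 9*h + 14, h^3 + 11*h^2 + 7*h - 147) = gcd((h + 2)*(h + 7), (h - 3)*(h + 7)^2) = h + 7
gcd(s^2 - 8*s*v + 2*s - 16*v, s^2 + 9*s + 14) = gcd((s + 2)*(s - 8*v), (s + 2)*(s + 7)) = s + 2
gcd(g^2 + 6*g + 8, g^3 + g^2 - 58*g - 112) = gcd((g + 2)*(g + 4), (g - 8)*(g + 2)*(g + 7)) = g + 2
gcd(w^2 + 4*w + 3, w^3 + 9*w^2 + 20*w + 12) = w + 1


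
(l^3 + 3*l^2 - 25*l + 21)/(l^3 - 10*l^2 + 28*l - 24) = (l^3 + 3*l^2 - 25*l + 21)/(l^3 - 10*l^2 + 28*l - 24)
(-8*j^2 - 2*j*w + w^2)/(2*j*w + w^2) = (-4*j + w)/w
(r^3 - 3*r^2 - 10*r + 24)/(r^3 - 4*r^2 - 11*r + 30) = (r - 4)/(r - 5)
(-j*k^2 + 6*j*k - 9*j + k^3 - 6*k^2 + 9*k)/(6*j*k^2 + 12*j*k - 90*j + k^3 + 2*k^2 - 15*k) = (-j*k + 3*j + k^2 - 3*k)/(6*j*k + 30*j + k^2 + 5*k)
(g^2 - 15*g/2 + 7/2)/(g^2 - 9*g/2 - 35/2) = (2*g - 1)/(2*g + 5)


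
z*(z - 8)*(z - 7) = z^3 - 15*z^2 + 56*z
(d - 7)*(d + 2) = d^2 - 5*d - 14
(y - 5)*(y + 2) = y^2 - 3*y - 10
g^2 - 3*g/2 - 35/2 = (g - 5)*(g + 7/2)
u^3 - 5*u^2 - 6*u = u*(u - 6)*(u + 1)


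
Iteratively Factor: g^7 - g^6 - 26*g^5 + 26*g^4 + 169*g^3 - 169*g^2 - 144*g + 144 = (g - 4)*(g^6 + 3*g^5 - 14*g^4 - 30*g^3 + 49*g^2 + 27*g - 36) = (g - 4)*(g - 1)*(g^5 + 4*g^4 - 10*g^3 - 40*g^2 + 9*g + 36) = (g - 4)*(g - 1)*(g + 3)*(g^4 + g^3 - 13*g^2 - g + 12) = (g - 4)*(g - 1)*(g + 1)*(g + 3)*(g^3 - 13*g + 12) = (g - 4)*(g - 3)*(g - 1)*(g + 1)*(g + 3)*(g^2 + 3*g - 4) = (g - 4)*(g - 3)*(g - 1)*(g + 1)*(g + 3)*(g + 4)*(g - 1)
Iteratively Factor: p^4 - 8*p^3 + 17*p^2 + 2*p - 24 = (p - 3)*(p^3 - 5*p^2 + 2*p + 8) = (p - 4)*(p - 3)*(p^2 - p - 2) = (p - 4)*(p - 3)*(p + 1)*(p - 2)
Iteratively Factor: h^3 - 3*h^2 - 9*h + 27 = (h - 3)*(h^2 - 9) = (h - 3)^2*(h + 3)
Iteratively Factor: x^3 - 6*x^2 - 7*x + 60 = (x + 3)*(x^2 - 9*x + 20) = (x - 4)*(x + 3)*(x - 5)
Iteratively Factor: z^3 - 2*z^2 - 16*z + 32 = (z - 4)*(z^2 + 2*z - 8) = (z - 4)*(z + 4)*(z - 2)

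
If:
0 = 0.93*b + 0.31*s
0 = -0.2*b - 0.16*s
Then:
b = 0.00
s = 0.00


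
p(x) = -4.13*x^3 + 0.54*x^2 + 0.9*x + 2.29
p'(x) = -12.39*x^2 + 1.08*x + 0.9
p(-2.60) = 76.19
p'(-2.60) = -85.66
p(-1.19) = 8.94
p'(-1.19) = -17.93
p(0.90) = 0.53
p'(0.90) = -8.16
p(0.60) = 2.13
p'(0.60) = -2.91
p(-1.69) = 22.25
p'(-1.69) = -36.31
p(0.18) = 2.45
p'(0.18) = 0.69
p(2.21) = -37.66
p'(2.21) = -57.23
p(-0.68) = 3.23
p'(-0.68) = -5.56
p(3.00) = -101.66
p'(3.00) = -107.37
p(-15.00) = 14049.04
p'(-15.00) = -2803.05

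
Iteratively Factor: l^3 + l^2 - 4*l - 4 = (l + 1)*(l^2 - 4) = (l - 2)*(l + 1)*(l + 2)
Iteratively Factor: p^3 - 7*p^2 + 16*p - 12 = (p - 2)*(p^2 - 5*p + 6) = (p - 3)*(p - 2)*(p - 2)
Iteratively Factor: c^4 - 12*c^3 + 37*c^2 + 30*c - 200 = (c - 4)*(c^3 - 8*c^2 + 5*c + 50) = (c - 4)*(c + 2)*(c^2 - 10*c + 25) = (c - 5)*(c - 4)*(c + 2)*(c - 5)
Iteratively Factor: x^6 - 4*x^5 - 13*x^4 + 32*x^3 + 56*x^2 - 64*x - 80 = (x - 5)*(x^5 + x^4 - 8*x^3 - 8*x^2 + 16*x + 16) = (x - 5)*(x - 2)*(x^4 + 3*x^3 - 2*x^2 - 12*x - 8) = (x - 5)*(x - 2)*(x + 2)*(x^3 + x^2 - 4*x - 4) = (x - 5)*(x - 2)*(x + 2)^2*(x^2 - x - 2) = (x - 5)*(x - 2)*(x + 1)*(x + 2)^2*(x - 2)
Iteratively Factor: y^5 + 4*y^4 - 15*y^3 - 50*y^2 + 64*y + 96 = (y - 3)*(y^4 + 7*y^3 + 6*y^2 - 32*y - 32) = (y - 3)*(y + 4)*(y^3 + 3*y^2 - 6*y - 8) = (y - 3)*(y - 2)*(y + 4)*(y^2 + 5*y + 4) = (y - 3)*(y - 2)*(y + 4)^2*(y + 1)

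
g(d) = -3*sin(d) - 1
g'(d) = -3*cos(d)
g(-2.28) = 1.28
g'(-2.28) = 1.95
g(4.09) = 1.44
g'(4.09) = 1.75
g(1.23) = -3.83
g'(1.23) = -1.00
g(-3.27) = -1.38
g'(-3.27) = 2.98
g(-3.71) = -2.61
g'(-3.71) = 2.53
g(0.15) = -1.45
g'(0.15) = -2.97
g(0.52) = -2.49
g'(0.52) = -2.60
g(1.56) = -4.00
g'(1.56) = -0.03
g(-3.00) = -0.58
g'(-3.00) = 2.97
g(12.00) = 0.61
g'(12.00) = -2.53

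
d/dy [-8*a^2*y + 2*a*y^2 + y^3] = -8*a^2 + 4*a*y + 3*y^2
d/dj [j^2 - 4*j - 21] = 2*j - 4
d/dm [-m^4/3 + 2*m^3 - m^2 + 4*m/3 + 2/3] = -4*m^3/3 + 6*m^2 - 2*m + 4/3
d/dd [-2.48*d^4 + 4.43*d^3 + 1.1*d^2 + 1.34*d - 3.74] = -9.92*d^3 + 13.29*d^2 + 2.2*d + 1.34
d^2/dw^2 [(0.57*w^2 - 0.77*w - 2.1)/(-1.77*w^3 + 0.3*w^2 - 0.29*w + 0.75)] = (-3.571506*w^6 + 14.473998*w^5 + 78.251346*w^4 - 29.186112*w^3 + 20.63718*w^2 + 14.5908*w - 0.89808)/(5.545233*w^9 - 2.81961*w^8 + 3.203523*w^7 - 7.999965*w^6 + 2.914371*w^5 - 2.58804*w^4 + 3.402764*w^3 - 0.695475*w^2 + 0.489375*w - 0.421875)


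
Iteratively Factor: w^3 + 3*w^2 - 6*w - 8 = (w - 2)*(w^2 + 5*w + 4) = (w - 2)*(w + 4)*(w + 1)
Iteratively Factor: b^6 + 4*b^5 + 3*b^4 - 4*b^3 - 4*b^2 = (b + 1)*(b^5 + 3*b^4 - 4*b^2) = b*(b + 1)*(b^4 + 3*b^3 - 4*b) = b*(b + 1)*(b + 2)*(b^3 + b^2 - 2*b) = b*(b - 1)*(b + 1)*(b + 2)*(b^2 + 2*b) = b*(b - 1)*(b + 1)*(b + 2)^2*(b)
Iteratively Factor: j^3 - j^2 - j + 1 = (j + 1)*(j^2 - 2*j + 1) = (j - 1)*(j + 1)*(j - 1)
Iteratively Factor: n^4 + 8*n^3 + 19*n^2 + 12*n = (n + 3)*(n^3 + 5*n^2 + 4*n) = n*(n + 3)*(n^2 + 5*n + 4) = n*(n + 1)*(n + 3)*(n + 4)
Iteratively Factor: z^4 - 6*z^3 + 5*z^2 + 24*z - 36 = (z - 2)*(z^3 - 4*z^2 - 3*z + 18) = (z - 2)*(z + 2)*(z^2 - 6*z + 9) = (z - 3)*(z - 2)*(z + 2)*(z - 3)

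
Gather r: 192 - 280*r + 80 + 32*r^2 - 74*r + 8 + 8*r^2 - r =40*r^2 - 355*r + 280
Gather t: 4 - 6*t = 4 - 6*t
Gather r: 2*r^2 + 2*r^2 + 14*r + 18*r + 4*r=4*r^2 + 36*r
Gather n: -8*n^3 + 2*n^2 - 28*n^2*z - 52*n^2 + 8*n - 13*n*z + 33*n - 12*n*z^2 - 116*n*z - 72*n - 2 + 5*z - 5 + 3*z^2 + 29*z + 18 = -8*n^3 + n^2*(-28*z - 50) + n*(-12*z^2 - 129*z - 31) + 3*z^2 + 34*z + 11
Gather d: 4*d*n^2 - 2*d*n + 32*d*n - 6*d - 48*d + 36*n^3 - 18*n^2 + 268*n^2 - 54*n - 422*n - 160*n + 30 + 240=d*(4*n^2 + 30*n - 54) + 36*n^3 + 250*n^2 - 636*n + 270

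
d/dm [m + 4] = 1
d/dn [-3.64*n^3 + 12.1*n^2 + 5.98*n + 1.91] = -10.92*n^2 + 24.2*n + 5.98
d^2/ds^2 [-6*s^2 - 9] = -12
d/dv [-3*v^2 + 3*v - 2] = 3 - 6*v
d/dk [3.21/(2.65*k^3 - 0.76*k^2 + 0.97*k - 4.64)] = (-25.5195*k^2 + 4.8792*k - 3.1137)/(2.65*k^3 - 0.76*k^2 + 0.97*k - 4.64)^2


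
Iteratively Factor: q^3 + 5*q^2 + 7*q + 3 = (q + 1)*(q^2 + 4*q + 3) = (q + 1)^2*(q + 3)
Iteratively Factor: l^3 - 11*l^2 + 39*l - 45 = (l - 3)*(l^2 - 8*l + 15) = (l - 3)^2*(l - 5)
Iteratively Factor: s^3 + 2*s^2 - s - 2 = (s + 2)*(s^2 - 1) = (s + 1)*(s + 2)*(s - 1)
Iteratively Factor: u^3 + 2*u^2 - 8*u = (u + 4)*(u^2 - 2*u) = u*(u + 4)*(u - 2)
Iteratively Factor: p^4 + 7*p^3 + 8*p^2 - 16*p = (p + 4)*(p^3 + 3*p^2 - 4*p) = (p - 1)*(p + 4)*(p^2 + 4*p) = (p - 1)*(p + 4)^2*(p)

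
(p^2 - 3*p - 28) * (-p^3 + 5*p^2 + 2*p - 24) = -p^5 + 8*p^4 + 15*p^3 - 170*p^2 + 16*p + 672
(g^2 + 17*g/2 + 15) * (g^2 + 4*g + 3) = g^4 + 25*g^3/2 + 52*g^2 + 171*g/2 + 45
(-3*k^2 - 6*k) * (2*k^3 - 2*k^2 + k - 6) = -6*k^5 - 6*k^4 + 9*k^3 + 12*k^2 + 36*k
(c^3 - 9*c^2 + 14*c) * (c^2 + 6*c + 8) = c^5 - 3*c^4 - 32*c^3 + 12*c^2 + 112*c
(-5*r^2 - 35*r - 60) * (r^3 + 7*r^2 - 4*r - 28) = -5*r^5 - 70*r^4 - 285*r^3 - 140*r^2 + 1220*r + 1680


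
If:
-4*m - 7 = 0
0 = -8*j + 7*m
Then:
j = -49/32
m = -7/4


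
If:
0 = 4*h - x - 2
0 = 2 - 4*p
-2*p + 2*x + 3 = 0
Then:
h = 1/4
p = 1/2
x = -1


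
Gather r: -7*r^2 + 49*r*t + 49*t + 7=-7*r^2 + 49*r*t + 49*t + 7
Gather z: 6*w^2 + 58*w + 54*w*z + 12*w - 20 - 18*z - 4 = 6*w^2 + 70*w + z*(54*w - 18) - 24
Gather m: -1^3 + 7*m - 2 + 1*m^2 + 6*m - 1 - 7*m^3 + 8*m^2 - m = -7*m^3 + 9*m^2 + 12*m - 4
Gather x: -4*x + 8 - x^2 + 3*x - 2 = -x^2 - x + 6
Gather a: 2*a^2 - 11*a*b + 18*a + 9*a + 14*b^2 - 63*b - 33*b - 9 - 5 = 2*a^2 + a*(27 - 11*b) + 14*b^2 - 96*b - 14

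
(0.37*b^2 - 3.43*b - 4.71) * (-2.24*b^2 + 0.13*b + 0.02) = -0.8288*b^4 + 7.7313*b^3 + 10.1119*b^2 - 0.6809*b - 0.0942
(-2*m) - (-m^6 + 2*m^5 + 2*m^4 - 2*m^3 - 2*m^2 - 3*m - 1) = m^6 - 2*m^5 - 2*m^4 + 2*m^3 + 2*m^2 + m + 1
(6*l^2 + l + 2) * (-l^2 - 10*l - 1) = -6*l^4 - 61*l^3 - 18*l^2 - 21*l - 2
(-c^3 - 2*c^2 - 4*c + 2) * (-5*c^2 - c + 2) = 5*c^5 + 11*c^4 + 20*c^3 - 10*c^2 - 10*c + 4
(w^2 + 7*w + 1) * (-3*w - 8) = -3*w^3 - 29*w^2 - 59*w - 8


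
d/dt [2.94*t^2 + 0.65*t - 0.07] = 5.88*t + 0.65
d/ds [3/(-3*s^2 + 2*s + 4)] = 6*(3*s - 1)/(-3*s^2 + 2*s + 4)^2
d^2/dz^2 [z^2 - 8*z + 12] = 2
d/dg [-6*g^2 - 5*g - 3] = -12*g - 5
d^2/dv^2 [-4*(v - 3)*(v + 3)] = -8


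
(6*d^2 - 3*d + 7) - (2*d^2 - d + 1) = 4*d^2 - 2*d + 6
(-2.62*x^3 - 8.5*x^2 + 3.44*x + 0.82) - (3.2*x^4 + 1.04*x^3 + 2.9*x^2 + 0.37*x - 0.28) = -3.2*x^4 - 3.66*x^3 - 11.4*x^2 + 3.07*x + 1.1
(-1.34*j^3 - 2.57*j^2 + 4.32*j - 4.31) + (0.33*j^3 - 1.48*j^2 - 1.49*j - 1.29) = -1.01*j^3 - 4.05*j^2 + 2.83*j - 5.6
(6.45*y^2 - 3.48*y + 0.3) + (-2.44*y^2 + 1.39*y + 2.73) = 4.01*y^2 - 2.09*y + 3.03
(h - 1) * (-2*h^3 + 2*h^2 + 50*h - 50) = -2*h^4 + 4*h^3 + 48*h^2 - 100*h + 50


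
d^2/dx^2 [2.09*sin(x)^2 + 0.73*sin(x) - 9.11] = -0.73*sin(x) + 4.18*cos(2*x)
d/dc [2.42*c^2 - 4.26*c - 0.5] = 4.84*c - 4.26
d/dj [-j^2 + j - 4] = 1 - 2*j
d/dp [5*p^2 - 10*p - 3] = 10*p - 10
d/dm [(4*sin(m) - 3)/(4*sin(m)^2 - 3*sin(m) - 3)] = (-16*sin(m)^2 + 24*sin(m) - 21)*cos(m)/(4*sin(m)^2 - 3*sin(m) - 3)^2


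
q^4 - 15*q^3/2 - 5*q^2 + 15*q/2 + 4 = (q - 8)*(q - 1)*(q + 1/2)*(q + 1)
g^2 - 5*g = g*(g - 5)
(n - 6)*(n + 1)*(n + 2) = n^3 - 3*n^2 - 16*n - 12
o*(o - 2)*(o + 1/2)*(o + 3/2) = o^4 - 13*o^2/4 - 3*o/2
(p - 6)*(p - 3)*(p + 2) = p^3 - 7*p^2 + 36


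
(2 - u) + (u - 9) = -7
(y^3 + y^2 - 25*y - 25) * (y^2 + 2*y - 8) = y^5 + 3*y^4 - 31*y^3 - 83*y^2 + 150*y + 200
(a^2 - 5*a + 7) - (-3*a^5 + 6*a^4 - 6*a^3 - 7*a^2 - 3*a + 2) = 3*a^5 - 6*a^4 + 6*a^3 + 8*a^2 - 2*a + 5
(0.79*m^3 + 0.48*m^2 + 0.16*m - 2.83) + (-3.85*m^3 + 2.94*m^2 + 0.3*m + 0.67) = -3.06*m^3 + 3.42*m^2 + 0.46*m - 2.16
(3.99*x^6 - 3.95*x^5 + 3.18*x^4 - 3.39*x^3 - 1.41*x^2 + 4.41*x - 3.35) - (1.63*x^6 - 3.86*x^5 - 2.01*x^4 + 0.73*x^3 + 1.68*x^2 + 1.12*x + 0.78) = 2.36*x^6 - 0.0900000000000003*x^5 + 5.19*x^4 - 4.12*x^3 - 3.09*x^2 + 3.29*x - 4.13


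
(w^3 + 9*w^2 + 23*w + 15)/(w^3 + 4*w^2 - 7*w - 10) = (w + 3)/(w - 2)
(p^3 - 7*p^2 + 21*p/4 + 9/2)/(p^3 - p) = (4*p^3 - 28*p^2 + 21*p + 18)/(4*p*(p^2 - 1))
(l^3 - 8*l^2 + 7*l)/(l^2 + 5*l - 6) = l*(l - 7)/(l + 6)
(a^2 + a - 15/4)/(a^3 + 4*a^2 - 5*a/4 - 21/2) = (2*a + 5)/(2*a^2 + 11*a + 14)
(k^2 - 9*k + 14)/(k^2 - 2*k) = (k - 7)/k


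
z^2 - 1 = (z - 1)*(z + 1)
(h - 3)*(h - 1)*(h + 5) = h^3 + h^2 - 17*h + 15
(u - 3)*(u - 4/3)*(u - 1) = u^3 - 16*u^2/3 + 25*u/3 - 4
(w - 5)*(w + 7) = w^2 + 2*w - 35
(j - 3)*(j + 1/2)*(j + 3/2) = j^3 - j^2 - 21*j/4 - 9/4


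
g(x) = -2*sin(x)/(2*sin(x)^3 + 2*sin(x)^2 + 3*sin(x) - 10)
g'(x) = -2*(-6*sin(x)^2*cos(x) - 4*sin(x)*cos(x) - 3*cos(x))*sin(x)/(2*sin(x)^3 + 2*sin(x)^2 + 3*sin(x) - 10)^2 - 2*cos(x)/(2*sin(x)^3 + 2*sin(x)^2 + 3*sin(x) - 10) = 4*(2*sin(x)^3 + sin(x)^2 + 5)*cos(x)/(2*sin(x)^3 + 2*sin(x)^2 + 3*sin(x) - 10)^2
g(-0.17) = -0.03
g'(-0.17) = 0.18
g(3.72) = -0.10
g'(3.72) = -0.13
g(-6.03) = 0.06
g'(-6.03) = 0.24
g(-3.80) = 0.18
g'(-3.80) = -0.38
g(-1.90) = -0.15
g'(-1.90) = -0.03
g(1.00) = 0.35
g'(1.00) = 0.63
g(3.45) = -0.06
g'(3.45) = -0.17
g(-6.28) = 0.00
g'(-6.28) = 0.20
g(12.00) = -0.09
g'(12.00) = 0.13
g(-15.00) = -0.11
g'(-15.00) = -0.11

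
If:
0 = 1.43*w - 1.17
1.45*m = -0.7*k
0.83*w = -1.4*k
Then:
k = -0.49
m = 0.23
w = 0.82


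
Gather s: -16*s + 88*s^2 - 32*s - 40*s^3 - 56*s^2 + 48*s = -40*s^3 + 32*s^2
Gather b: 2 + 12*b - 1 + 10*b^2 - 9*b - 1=10*b^2 + 3*b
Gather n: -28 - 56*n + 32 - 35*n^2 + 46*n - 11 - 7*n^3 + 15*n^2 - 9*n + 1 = -7*n^3 - 20*n^2 - 19*n - 6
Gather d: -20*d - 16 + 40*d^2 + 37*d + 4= 40*d^2 + 17*d - 12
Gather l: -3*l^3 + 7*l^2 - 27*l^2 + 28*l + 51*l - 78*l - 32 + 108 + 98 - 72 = -3*l^3 - 20*l^2 + l + 102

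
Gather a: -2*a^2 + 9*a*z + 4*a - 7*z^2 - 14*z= -2*a^2 + a*(9*z + 4) - 7*z^2 - 14*z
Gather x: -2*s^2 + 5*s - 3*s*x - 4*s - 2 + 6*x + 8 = -2*s^2 + s + x*(6 - 3*s) + 6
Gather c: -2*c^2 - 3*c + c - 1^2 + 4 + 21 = -2*c^2 - 2*c + 24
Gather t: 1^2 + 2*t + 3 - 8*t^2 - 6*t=-8*t^2 - 4*t + 4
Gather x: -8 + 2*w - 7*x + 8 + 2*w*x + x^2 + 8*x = 2*w + x^2 + x*(2*w + 1)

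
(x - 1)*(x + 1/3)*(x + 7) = x^3 + 19*x^2/3 - 5*x - 7/3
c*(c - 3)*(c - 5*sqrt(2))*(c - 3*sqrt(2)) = c^4 - 8*sqrt(2)*c^3 - 3*c^3 + 30*c^2 + 24*sqrt(2)*c^2 - 90*c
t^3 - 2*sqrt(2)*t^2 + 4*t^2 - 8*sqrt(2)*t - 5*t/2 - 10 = (t + 4)*(t - 5*sqrt(2)/2)*(t + sqrt(2)/2)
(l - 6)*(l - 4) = l^2 - 10*l + 24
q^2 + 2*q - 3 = (q - 1)*(q + 3)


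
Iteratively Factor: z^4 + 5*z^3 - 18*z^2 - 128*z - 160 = (z + 4)*(z^3 + z^2 - 22*z - 40) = (z - 5)*(z + 4)*(z^2 + 6*z + 8) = (z - 5)*(z + 4)^2*(z + 2)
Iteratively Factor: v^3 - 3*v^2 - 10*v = (v + 2)*(v^2 - 5*v) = v*(v + 2)*(v - 5)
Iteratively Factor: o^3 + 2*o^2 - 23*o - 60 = (o + 4)*(o^2 - 2*o - 15) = (o - 5)*(o + 4)*(o + 3)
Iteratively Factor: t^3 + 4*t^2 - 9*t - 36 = (t + 3)*(t^2 + t - 12) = (t - 3)*(t + 3)*(t + 4)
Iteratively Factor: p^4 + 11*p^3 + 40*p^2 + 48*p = (p + 4)*(p^3 + 7*p^2 + 12*p) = p*(p + 4)*(p^2 + 7*p + 12) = p*(p + 3)*(p + 4)*(p + 4)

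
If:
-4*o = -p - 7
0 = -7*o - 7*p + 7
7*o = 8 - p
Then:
No Solution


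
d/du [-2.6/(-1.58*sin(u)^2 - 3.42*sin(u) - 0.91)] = -(8.216*sin(u) + 8.892)*cos(u)/(1.58*sin(u)^2 + 3.42*sin(u) + 0.91)^2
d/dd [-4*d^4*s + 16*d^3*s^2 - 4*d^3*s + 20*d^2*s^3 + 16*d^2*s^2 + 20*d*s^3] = 4*s*(-4*d^3 + 12*d^2*s - 3*d^2 + 10*d*s^2 + 8*d*s + 5*s^2)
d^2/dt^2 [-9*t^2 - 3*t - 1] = -18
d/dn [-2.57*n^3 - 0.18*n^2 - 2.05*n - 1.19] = -7.71*n^2 - 0.36*n - 2.05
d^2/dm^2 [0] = 0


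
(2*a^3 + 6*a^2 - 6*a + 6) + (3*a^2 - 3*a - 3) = 2*a^3 + 9*a^2 - 9*a + 3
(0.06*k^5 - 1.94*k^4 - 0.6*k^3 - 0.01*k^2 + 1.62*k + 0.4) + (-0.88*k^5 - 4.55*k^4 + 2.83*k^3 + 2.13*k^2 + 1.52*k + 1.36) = -0.82*k^5 - 6.49*k^4 + 2.23*k^3 + 2.12*k^2 + 3.14*k + 1.76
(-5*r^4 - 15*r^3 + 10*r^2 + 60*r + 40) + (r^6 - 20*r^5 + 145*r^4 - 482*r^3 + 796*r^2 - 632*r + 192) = r^6 - 20*r^5 + 140*r^4 - 497*r^3 + 806*r^2 - 572*r + 232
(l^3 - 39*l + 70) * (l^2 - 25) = l^5 - 64*l^3 + 70*l^2 + 975*l - 1750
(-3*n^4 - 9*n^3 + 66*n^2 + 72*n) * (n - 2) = -3*n^5 - 3*n^4 + 84*n^3 - 60*n^2 - 144*n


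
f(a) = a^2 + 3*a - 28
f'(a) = 2*a + 3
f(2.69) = -12.69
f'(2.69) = 8.38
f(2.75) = -12.19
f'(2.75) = 8.50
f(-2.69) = -28.83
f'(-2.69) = -2.38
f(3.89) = -1.20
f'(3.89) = 10.78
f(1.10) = -23.49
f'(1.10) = 5.20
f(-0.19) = -28.53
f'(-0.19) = 2.62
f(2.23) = -16.34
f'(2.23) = 7.46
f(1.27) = -22.58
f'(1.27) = 5.54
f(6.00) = 26.00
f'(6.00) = 15.00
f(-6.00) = -10.00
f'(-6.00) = -9.00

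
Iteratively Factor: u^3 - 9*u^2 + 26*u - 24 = (u - 3)*(u^2 - 6*u + 8) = (u - 4)*(u - 3)*(u - 2)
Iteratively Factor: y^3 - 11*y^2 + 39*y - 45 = (y - 5)*(y^2 - 6*y + 9) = (y - 5)*(y - 3)*(y - 3)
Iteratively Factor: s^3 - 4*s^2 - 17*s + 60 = (s - 3)*(s^2 - s - 20) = (s - 5)*(s - 3)*(s + 4)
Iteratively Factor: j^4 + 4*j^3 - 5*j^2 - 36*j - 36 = (j + 2)*(j^3 + 2*j^2 - 9*j - 18) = (j + 2)*(j + 3)*(j^2 - j - 6) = (j + 2)^2*(j + 3)*(j - 3)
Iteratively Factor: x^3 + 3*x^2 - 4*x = (x - 1)*(x^2 + 4*x) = x*(x - 1)*(x + 4)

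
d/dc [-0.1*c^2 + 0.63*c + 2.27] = 0.63 - 0.2*c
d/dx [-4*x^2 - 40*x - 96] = -8*x - 40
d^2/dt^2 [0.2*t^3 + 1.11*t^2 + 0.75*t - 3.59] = 1.2*t + 2.22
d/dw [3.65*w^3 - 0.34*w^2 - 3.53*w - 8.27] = 10.95*w^2 - 0.68*w - 3.53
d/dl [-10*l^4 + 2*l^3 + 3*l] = -40*l^3 + 6*l^2 + 3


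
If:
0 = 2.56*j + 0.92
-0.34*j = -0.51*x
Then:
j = -0.36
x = -0.24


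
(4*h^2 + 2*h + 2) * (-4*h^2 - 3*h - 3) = -16*h^4 - 20*h^3 - 26*h^2 - 12*h - 6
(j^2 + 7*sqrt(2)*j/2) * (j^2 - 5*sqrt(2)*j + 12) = j^4 - 3*sqrt(2)*j^3/2 - 23*j^2 + 42*sqrt(2)*j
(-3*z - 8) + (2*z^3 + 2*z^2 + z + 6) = 2*z^3 + 2*z^2 - 2*z - 2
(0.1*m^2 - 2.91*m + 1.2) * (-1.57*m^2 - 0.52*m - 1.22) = -0.157*m^4 + 4.5167*m^3 - 0.4928*m^2 + 2.9262*m - 1.464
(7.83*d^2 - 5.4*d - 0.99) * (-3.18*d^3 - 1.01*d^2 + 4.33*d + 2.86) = -24.8994*d^5 + 9.2637*d^4 + 42.5061*d^3 + 0.0116999999999976*d^2 - 19.7307*d - 2.8314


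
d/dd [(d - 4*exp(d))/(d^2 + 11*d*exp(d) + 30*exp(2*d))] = ((1 - 4*exp(d))*(d^2 + 11*d*exp(d) + 30*exp(2*d)) - (d - 4*exp(d))*(11*d*exp(d) + 2*d + 60*exp(2*d) + 11*exp(d)))/(d^2 + 11*d*exp(d) + 30*exp(2*d))^2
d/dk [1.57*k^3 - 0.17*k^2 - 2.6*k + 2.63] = 4.71*k^2 - 0.34*k - 2.6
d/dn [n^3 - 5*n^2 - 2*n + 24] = 3*n^2 - 10*n - 2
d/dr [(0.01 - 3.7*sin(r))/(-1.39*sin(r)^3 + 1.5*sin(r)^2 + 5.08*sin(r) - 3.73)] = (-10.286*sin(r)^3 + 5.5917*sin(r)^2 - 0.0300000000000011*sin(r) + 13.7502)*cos(r)/(1.9321*sin(r)^6 - 4.17*sin(r)^5 - 11.8724*sin(r)^4 + 25.6094*sin(r)^3 + 14.6164*sin(r)^2 - 37.8968*sin(r) + 13.9129)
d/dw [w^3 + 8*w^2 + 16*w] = 3*w^2 + 16*w + 16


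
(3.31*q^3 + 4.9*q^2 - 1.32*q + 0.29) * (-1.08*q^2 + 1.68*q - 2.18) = -3.5748*q^5 + 0.268799999999999*q^4 + 2.4418*q^3 - 13.2128*q^2 + 3.3648*q - 0.6322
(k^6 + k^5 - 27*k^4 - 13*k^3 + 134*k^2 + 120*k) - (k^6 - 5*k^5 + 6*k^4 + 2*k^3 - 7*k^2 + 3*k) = 6*k^5 - 33*k^4 - 15*k^3 + 141*k^2 + 117*k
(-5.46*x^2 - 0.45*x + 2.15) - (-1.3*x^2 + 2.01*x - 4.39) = -4.16*x^2 - 2.46*x + 6.54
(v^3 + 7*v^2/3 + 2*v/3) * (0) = 0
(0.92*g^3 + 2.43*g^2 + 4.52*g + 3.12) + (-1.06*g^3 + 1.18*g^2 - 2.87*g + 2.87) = -0.14*g^3 + 3.61*g^2 + 1.65*g + 5.99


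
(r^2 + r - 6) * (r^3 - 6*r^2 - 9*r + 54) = r^5 - 5*r^4 - 21*r^3 + 81*r^2 + 108*r - 324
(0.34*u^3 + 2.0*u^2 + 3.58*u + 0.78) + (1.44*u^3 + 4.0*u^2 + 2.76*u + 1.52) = 1.78*u^3 + 6.0*u^2 + 6.34*u + 2.3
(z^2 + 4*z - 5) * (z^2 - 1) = z^4 + 4*z^3 - 6*z^2 - 4*z + 5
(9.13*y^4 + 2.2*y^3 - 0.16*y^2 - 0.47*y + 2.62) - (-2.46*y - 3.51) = 9.13*y^4 + 2.2*y^3 - 0.16*y^2 + 1.99*y + 6.13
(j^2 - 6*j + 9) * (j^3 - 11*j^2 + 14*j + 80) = j^5 - 17*j^4 + 89*j^3 - 103*j^2 - 354*j + 720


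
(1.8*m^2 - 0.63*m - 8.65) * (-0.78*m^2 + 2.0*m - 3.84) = -1.404*m^4 + 4.0914*m^3 - 1.425*m^2 - 14.8808*m + 33.216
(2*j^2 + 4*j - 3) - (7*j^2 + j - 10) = -5*j^2 + 3*j + 7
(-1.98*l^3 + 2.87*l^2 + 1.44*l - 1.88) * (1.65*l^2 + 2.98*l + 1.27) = -3.267*l^5 - 1.1649*l^4 + 8.414*l^3 + 4.8341*l^2 - 3.7736*l - 2.3876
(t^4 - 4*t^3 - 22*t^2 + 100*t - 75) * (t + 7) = t^5 + 3*t^4 - 50*t^3 - 54*t^2 + 625*t - 525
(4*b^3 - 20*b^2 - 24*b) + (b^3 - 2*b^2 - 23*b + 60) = 5*b^3 - 22*b^2 - 47*b + 60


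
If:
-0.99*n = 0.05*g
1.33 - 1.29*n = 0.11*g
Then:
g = 29.66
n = -1.50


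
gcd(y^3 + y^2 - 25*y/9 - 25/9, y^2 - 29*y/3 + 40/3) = y - 5/3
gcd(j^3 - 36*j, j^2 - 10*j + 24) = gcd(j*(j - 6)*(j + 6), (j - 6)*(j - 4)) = j - 6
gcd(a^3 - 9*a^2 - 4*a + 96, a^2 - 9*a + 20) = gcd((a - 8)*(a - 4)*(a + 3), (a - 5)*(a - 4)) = a - 4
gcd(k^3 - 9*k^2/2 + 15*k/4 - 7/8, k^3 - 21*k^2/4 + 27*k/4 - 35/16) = k^2 - 4*k + 7/4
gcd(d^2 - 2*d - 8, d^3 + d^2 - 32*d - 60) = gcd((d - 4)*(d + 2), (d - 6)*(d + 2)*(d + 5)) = d + 2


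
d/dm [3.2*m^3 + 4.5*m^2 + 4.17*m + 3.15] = 9.6*m^2 + 9.0*m + 4.17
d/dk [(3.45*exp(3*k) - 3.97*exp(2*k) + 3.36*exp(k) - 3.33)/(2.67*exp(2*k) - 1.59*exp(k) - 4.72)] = (9.2115*exp(4*k) - 10.971*exp(3*k) - 51.5109*exp(2*k) + 55.259*exp(k) - 21.1539)*exp(k)/(7.1289*exp(4*k) - 8.4906*exp(3*k) - 22.6767*exp(2*k) + 15.0096*exp(k) + 22.2784)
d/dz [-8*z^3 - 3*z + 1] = -24*z^2 - 3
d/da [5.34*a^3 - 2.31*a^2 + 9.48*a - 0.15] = 16.02*a^2 - 4.62*a + 9.48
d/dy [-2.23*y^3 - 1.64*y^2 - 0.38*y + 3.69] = -6.69*y^2 - 3.28*y - 0.38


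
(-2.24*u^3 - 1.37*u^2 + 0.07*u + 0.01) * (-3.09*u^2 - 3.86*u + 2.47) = 6.9216*u^5 + 12.8797*u^4 - 0.460900000000001*u^3 - 3.685*u^2 + 0.1343*u + 0.0247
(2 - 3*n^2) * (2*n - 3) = -6*n^3 + 9*n^2 + 4*n - 6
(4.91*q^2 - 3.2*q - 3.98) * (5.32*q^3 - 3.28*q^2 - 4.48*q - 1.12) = 26.1212*q^5 - 33.1288*q^4 - 32.6744*q^3 + 21.8912*q^2 + 21.4144*q + 4.4576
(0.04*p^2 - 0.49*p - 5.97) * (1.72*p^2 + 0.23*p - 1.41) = 0.0688*p^4 - 0.8336*p^3 - 10.4375*p^2 - 0.6822*p + 8.4177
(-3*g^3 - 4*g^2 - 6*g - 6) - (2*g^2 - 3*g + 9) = -3*g^3 - 6*g^2 - 3*g - 15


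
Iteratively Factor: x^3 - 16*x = (x)*(x^2 - 16) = x*(x + 4)*(x - 4)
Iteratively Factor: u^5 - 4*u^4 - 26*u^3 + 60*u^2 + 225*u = (u + 3)*(u^4 - 7*u^3 - 5*u^2 + 75*u) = (u - 5)*(u + 3)*(u^3 - 2*u^2 - 15*u) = (u - 5)^2*(u + 3)*(u^2 + 3*u) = u*(u - 5)^2*(u + 3)*(u + 3)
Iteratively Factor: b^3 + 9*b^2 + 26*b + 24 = (b + 3)*(b^2 + 6*b + 8) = (b + 3)*(b + 4)*(b + 2)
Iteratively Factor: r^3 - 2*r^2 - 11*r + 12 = (r - 1)*(r^2 - r - 12) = (r - 1)*(r + 3)*(r - 4)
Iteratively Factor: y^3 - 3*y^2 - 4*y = (y + 1)*(y^2 - 4*y) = (y - 4)*(y + 1)*(y)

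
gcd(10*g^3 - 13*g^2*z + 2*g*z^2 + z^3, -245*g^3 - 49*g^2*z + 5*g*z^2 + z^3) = 5*g + z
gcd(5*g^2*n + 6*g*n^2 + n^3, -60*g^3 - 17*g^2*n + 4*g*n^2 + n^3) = 5*g + n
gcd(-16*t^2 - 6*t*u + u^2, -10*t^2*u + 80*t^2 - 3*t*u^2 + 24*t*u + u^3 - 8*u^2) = 2*t + u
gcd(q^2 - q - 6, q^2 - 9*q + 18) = q - 3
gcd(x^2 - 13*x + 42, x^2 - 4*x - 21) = x - 7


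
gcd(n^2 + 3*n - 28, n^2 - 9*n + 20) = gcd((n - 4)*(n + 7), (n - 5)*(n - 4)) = n - 4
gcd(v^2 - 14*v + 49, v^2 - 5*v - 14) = v - 7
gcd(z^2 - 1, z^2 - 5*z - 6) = z + 1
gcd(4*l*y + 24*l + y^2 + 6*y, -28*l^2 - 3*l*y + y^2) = 4*l + y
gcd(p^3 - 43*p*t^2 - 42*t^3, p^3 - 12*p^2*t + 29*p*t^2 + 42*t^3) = p^2 - 6*p*t - 7*t^2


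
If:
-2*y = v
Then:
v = -2*y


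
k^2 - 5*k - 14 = (k - 7)*(k + 2)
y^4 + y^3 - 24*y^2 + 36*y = y*(y - 3)*(y - 2)*(y + 6)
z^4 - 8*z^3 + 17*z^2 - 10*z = z*(z - 5)*(z - 2)*(z - 1)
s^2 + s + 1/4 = (s + 1/2)^2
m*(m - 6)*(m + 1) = m^3 - 5*m^2 - 6*m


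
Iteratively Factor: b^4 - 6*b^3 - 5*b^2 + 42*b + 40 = (b + 1)*(b^3 - 7*b^2 + 2*b + 40) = (b + 1)*(b + 2)*(b^2 - 9*b + 20) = (b - 5)*(b + 1)*(b + 2)*(b - 4)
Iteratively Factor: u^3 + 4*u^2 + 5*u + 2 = (u + 2)*(u^2 + 2*u + 1) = (u + 1)*(u + 2)*(u + 1)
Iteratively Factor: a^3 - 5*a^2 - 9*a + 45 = (a - 5)*(a^2 - 9) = (a - 5)*(a + 3)*(a - 3)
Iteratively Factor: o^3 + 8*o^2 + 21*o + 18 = (o + 2)*(o^2 + 6*o + 9) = (o + 2)*(o + 3)*(o + 3)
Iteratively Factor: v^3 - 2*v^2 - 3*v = (v + 1)*(v^2 - 3*v) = v*(v + 1)*(v - 3)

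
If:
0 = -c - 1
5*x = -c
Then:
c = -1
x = 1/5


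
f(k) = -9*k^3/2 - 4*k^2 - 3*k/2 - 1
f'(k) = -27*k^2/2 - 8*k - 3/2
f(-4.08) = 244.16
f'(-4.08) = -193.59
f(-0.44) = -0.73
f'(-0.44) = -0.59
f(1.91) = -49.81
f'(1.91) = -66.03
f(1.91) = -49.81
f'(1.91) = -66.03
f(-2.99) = 88.01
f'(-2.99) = -98.27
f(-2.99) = 88.01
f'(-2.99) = -98.27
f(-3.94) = 218.05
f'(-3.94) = -179.55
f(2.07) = -61.16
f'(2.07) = -75.91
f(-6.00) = 836.00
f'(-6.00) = -439.50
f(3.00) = -163.00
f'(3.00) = -147.00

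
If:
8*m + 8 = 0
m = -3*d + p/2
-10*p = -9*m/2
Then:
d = 31/120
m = -1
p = -9/20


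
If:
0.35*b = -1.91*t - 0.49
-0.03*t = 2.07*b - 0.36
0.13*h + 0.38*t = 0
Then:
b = 0.18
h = 0.85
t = -0.29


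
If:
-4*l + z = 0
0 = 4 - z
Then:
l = 1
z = 4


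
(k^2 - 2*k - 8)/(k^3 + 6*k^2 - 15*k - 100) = (k + 2)/(k^2 + 10*k + 25)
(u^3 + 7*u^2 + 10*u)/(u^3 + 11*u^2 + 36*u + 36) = u*(u + 5)/(u^2 + 9*u + 18)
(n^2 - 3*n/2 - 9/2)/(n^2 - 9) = (n + 3/2)/(n + 3)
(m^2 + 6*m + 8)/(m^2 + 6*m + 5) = (m^2 + 6*m + 8)/(m^2 + 6*m + 5)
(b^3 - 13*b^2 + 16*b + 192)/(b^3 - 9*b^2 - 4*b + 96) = (b - 8)/(b - 4)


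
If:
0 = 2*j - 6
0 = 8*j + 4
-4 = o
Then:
No Solution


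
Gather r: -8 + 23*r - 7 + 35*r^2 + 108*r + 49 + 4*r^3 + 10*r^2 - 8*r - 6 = 4*r^3 + 45*r^2 + 123*r + 28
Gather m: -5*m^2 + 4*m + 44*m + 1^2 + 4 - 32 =-5*m^2 + 48*m - 27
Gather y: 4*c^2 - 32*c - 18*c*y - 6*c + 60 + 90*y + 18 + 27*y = 4*c^2 - 38*c + y*(117 - 18*c) + 78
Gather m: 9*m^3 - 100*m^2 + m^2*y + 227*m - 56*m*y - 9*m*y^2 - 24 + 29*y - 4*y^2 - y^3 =9*m^3 + m^2*(y - 100) + m*(-9*y^2 - 56*y + 227) - y^3 - 4*y^2 + 29*y - 24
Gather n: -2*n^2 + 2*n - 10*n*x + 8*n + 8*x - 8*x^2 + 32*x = -2*n^2 + n*(10 - 10*x) - 8*x^2 + 40*x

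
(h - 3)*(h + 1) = h^2 - 2*h - 3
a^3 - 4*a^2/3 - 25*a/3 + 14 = (a - 7/3)*(a - 2)*(a + 3)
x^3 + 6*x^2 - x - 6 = (x - 1)*(x + 1)*(x + 6)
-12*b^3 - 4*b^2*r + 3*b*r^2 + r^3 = (-2*b + r)*(2*b + r)*(3*b + r)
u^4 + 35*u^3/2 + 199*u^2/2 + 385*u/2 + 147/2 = (u + 1/2)*(u + 3)*(u + 7)^2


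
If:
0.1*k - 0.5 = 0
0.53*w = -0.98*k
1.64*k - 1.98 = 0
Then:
No Solution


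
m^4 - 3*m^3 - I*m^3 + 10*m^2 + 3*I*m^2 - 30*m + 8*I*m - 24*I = (m - 3)*(m - 4*I)*(m + I)*(m + 2*I)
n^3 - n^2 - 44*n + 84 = (n - 6)*(n - 2)*(n + 7)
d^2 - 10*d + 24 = (d - 6)*(d - 4)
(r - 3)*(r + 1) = r^2 - 2*r - 3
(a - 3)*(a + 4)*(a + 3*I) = a^3 + a^2 + 3*I*a^2 - 12*a + 3*I*a - 36*I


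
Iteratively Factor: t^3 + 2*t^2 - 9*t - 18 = (t - 3)*(t^2 + 5*t + 6) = (t - 3)*(t + 3)*(t + 2)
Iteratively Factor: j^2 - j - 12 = (j + 3)*(j - 4)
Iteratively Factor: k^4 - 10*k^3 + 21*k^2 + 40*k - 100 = (k - 5)*(k^3 - 5*k^2 - 4*k + 20) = (k - 5)*(k + 2)*(k^2 - 7*k + 10) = (k - 5)*(k - 2)*(k + 2)*(k - 5)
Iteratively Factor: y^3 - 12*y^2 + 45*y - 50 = (y - 5)*(y^2 - 7*y + 10) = (y - 5)^2*(y - 2)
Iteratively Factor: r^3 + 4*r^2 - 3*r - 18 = (r + 3)*(r^2 + r - 6) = (r + 3)^2*(r - 2)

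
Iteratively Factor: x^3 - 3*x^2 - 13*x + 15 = (x - 5)*(x^2 + 2*x - 3) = (x - 5)*(x - 1)*(x + 3)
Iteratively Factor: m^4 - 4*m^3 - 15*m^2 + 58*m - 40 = (m - 5)*(m^3 + m^2 - 10*m + 8) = (m - 5)*(m + 4)*(m^2 - 3*m + 2) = (m - 5)*(m - 2)*(m + 4)*(m - 1)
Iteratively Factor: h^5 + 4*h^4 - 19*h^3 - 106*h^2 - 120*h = (h + 2)*(h^4 + 2*h^3 - 23*h^2 - 60*h) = (h - 5)*(h + 2)*(h^3 + 7*h^2 + 12*h) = (h - 5)*(h + 2)*(h + 3)*(h^2 + 4*h) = (h - 5)*(h + 2)*(h + 3)*(h + 4)*(h)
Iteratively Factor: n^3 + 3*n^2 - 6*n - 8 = (n + 1)*(n^2 + 2*n - 8) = (n + 1)*(n + 4)*(n - 2)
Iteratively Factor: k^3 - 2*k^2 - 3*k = (k)*(k^2 - 2*k - 3) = k*(k - 3)*(k + 1)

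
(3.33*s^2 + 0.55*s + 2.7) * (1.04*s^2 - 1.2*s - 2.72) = 3.4632*s^4 - 3.424*s^3 - 6.9096*s^2 - 4.736*s - 7.344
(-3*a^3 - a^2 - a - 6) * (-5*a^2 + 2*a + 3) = 15*a^5 - a^4 - 6*a^3 + 25*a^2 - 15*a - 18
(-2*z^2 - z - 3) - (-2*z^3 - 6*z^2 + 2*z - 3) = 2*z^3 + 4*z^2 - 3*z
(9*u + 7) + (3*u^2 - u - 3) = 3*u^2 + 8*u + 4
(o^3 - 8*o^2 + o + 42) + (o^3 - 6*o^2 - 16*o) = 2*o^3 - 14*o^2 - 15*o + 42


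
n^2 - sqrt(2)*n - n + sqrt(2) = (n - 1)*(n - sqrt(2))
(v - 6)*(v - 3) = v^2 - 9*v + 18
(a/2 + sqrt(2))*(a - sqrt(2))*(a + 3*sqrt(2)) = a^3/2 + 2*sqrt(2)*a^2 + a - 6*sqrt(2)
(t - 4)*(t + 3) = t^2 - t - 12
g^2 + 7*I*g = g*(g + 7*I)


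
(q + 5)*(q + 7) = q^2 + 12*q + 35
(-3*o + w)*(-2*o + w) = 6*o^2 - 5*o*w + w^2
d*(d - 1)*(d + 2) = d^3 + d^2 - 2*d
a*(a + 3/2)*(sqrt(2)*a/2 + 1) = sqrt(2)*a^3/2 + a^2 + 3*sqrt(2)*a^2/4 + 3*a/2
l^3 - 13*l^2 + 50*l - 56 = (l - 7)*(l - 4)*(l - 2)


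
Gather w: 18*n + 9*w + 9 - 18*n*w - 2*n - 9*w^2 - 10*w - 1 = 16*n - 9*w^2 + w*(-18*n - 1) + 8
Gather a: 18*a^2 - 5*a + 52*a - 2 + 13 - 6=18*a^2 + 47*a + 5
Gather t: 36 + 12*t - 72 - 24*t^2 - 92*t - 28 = -24*t^2 - 80*t - 64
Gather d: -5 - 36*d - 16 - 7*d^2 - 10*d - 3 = -7*d^2 - 46*d - 24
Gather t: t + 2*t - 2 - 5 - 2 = 3*t - 9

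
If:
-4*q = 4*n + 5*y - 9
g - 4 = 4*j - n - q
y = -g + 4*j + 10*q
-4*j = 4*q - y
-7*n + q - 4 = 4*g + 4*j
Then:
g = 696/101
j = -27/404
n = -435/101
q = 116/101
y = 437/101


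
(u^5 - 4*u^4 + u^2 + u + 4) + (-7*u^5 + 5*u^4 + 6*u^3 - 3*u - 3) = -6*u^5 + u^4 + 6*u^3 + u^2 - 2*u + 1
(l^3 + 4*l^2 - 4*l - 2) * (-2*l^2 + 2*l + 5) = -2*l^5 - 6*l^4 + 21*l^3 + 16*l^2 - 24*l - 10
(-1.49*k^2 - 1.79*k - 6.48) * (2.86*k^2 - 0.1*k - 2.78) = -4.2614*k^4 - 4.9704*k^3 - 14.2116*k^2 + 5.6242*k + 18.0144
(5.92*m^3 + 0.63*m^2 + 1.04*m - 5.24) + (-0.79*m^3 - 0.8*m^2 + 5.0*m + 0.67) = 5.13*m^3 - 0.17*m^2 + 6.04*m - 4.57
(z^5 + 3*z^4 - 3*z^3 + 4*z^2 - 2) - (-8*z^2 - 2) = z^5 + 3*z^4 - 3*z^3 + 12*z^2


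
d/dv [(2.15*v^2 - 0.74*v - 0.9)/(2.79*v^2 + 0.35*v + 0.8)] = (2.8171*v^2 + 8.462*v - 0.277)/(7.7841*v^4 + 1.953*v^3 + 4.5865*v^2 + 0.56*v + 0.64)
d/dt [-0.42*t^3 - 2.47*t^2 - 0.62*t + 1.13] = -1.26*t^2 - 4.94*t - 0.62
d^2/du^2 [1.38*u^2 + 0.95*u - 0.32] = 2.76000000000000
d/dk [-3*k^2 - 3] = -6*k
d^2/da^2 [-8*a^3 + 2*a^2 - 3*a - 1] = 4 - 48*a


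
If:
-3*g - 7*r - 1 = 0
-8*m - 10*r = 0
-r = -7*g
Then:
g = -1/52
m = 35/208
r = -7/52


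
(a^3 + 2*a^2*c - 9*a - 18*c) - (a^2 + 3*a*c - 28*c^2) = a^3 + 2*a^2*c - a^2 - 3*a*c - 9*a + 28*c^2 - 18*c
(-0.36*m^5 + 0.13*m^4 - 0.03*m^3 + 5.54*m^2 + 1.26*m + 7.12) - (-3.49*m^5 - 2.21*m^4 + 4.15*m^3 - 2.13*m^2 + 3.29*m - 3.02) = 3.13*m^5 + 2.34*m^4 - 4.18*m^3 + 7.67*m^2 - 2.03*m + 10.14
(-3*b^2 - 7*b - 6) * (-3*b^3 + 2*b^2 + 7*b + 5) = 9*b^5 + 15*b^4 - 17*b^3 - 76*b^2 - 77*b - 30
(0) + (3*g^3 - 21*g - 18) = 3*g^3 - 21*g - 18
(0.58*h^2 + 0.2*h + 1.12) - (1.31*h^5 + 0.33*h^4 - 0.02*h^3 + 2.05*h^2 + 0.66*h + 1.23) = -1.31*h^5 - 0.33*h^4 + 0.02*h^3 - 1.47*h^2 - 0.46*h - 0.11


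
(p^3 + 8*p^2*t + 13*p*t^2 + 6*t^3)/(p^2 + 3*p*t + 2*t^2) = (p^2 + 7*p*t + 6*t^2)/(p + 2*t)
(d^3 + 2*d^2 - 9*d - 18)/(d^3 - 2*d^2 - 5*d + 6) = (d + 3)/(d - 1)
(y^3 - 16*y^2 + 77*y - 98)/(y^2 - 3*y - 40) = (-y^3 + 16*y^2 - 77*y + 98)/(-y^2 + 3*y + 40)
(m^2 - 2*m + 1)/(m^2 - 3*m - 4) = (-m^2 + 2*m - 1)/(-m^2 + 3*m + 4)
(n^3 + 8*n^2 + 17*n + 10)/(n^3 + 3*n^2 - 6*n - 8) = (n^2 + 7*n + 10)/(n^2 + 2*n - 8)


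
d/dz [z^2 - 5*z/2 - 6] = 2*z - 5/2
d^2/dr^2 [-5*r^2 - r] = -10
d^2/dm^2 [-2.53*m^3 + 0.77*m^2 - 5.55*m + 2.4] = 1.54 - 15.18*m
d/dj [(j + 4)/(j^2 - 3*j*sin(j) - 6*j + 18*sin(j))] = (3*j^2*cos(j) - j^2 - 6*j*cos(j) - 8*j + 30*sin(j) - 72*cos(j) + 24)/((j - 6)^2*(j - 3*sin(j))^2)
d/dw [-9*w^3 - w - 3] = -27*w^2 - 1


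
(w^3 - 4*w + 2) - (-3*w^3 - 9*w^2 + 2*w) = 4*w^3 + 9*w^2 - 6*w + 2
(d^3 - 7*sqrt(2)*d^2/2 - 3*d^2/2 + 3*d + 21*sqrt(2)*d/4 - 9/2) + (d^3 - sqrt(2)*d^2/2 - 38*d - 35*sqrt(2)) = 2*d^3 - 4*sqrt(2)*d^2 - 3*d^2/2 - 35*d + 21*sqrt(2)*d/4 - 35*sqrt(2) - 9/2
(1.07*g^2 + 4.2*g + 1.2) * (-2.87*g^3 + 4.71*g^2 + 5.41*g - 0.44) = -3.0709*g^5 - 7.0143*g^4 + 22.1267*g^3 + 27.9032*g^2 + 4.644*g - 0.528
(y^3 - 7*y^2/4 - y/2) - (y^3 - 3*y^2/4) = -y^2 - y/2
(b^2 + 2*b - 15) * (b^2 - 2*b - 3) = b^4 - 22*b^2 + 24*b + 45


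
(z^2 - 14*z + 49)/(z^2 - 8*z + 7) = (z - 7)/(z - 1)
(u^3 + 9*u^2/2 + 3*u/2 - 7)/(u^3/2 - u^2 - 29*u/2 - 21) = (2*u^2 + 5*u - 7)/(u^2 - 4*u - 21)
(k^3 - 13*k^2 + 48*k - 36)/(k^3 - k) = (k^2 - 12*k + 36)/(k*(k + 1))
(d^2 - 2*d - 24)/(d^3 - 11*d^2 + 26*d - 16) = (d^2 - 2*d - 24)/(d^3 - 11*d^2 + 26*d - 16)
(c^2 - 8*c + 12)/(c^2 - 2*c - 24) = (c - 2)/(c + 4)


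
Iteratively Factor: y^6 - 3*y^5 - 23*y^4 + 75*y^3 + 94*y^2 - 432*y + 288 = (y - 1)*(y^5 - 2*y^4 - 25*y^3 + 50*y^2 + 144*y - 288) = (y - 3)*(y - 1)*(y^4 + y^3 - 22*y^2 - 16*y + 96) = (y - 3)*(y - 2)*(y - 1)*(y^3 + 3*y^2 - 16*y - 48) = (y - 3)*(y - 2)*(y - 1)*(y + 3)*(y^2 - 16) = (y - 4)*(y - 3)*(y - 2)*(y - 1)*(y + 3)*(y + 4)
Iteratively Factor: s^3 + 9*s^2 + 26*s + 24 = (s + 3)*(s^2 + 6*s + 8) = (s + 3)*(s + 4)*(s + 2)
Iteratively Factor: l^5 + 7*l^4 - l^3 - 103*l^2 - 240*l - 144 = (l + 4)*(l^4 + 3*l^3 - 13*l^2 - 51*l - 36) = (l - 4)*(l + 4)*(l^3 + 7*l^2 + 15*l + 9) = (l - 4)*(l + 3)*(l + 4)*(l^2 + 4*l + 3) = (l - 4)*(l + 1)*(l + 3)*(l + 4)*(l + 3)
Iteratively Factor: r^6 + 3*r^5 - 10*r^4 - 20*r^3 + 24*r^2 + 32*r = (r - 2)*(r^5 + 5*r^4 - 20*r^2 - 16*r) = r*(r - 2)*(r^4 + 5*r^3 - 20*r - 16) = r*(r - 2)^2*(r^3 + 7*r^2 + 14*r + 8) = r*(r - 2)^2*(r + 2)*(r^2 + 5*r + 4) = r*(r - 2)^2*(r + 1)*(r + 2)*(r + 4)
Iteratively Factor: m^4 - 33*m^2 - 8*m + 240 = (m - 5)*(m^3 + 5*m^2 - 8*m - 48) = (m - 5)*(m - 3)*(m^2 + 8*m + 16) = (m - 5)*(m - 3)*(m + 4)*(m + 4)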